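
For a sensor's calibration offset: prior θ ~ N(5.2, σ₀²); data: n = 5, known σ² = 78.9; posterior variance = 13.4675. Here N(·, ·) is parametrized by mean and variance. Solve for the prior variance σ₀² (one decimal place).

Posterior precision equals prior precision plus data precision: 1/σ_n² = 1/σ₀² + n/σ².
So 1/σ₀² = 1/13.4675 − 5/78.9 = 0.074253 − 0.063371 = 0.010882.
Hence σ₀² = 1/0.010882 ≈ 91.9.

σ₀² = 91.9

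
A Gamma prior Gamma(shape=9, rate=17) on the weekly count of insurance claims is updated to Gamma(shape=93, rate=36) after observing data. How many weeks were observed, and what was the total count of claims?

n = 19 weeks with total 84 claims

Gamma–Poisson conjugacy: posterior shape = α + Σxᵢ, posterior rate = β + n.
Matching: Σxᵢ = 93 − 9 = 84 and n = 36 − 17 = 19.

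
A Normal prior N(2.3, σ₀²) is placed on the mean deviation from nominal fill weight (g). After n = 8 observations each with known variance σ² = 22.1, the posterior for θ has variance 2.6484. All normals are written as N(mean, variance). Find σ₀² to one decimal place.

For the Normal–Normal model with known σ², precisions add: τ_n = τ₀ + n/σ².
So 1/σ₀² = 1/2.6484 − 8/22.1 = 0.377586 − 0.361991 = 0.015595.
Hence σ₀² = 1/0.015595 ≈ 64.1.

σ₀² = 64.1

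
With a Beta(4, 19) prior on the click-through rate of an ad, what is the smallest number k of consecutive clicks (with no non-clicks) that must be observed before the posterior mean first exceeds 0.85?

After k clicks and 0 non-clicks the posterior is Beta(4+k, 19), with mean (4+k)/(4+19+k).
Set (4+k)/(23+k) > 0.85 and solve: k > (0.85·23 − 4)/(1 − 0.85) = 103.667.
The smallest integer exceeding 103.667 is 104.

k = 104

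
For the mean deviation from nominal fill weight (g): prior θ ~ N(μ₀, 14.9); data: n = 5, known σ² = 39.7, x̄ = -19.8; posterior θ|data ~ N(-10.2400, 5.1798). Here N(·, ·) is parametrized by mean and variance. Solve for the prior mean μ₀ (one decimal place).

μ₀ = 7.7

With known observation variance, the Normal–Normal posterior has precision τ_n = τ₀ + n/σ² and mean μ_n = (τ₀μ₀ + (n/σ²)x̄)/τ_n.
Here τ₀ = 1/14.9 = 0.067114 and τ_data = 5/39.7 = 0.125945, so τ_n = 0.193059.
Rearranging for μ₀: μ₀ = (μ_n·τ_n − τ_data·x̄)/τ₀ = (-10.2400·0.193059 − 0.125945·-19.8) / 0.067114 = 0.516787/0.067114 ≈ 7.7.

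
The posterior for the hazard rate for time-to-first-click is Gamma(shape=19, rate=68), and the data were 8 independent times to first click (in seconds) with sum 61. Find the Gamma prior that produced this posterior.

Gamma(shape=11, rate=7)

Gamma–exponential conjugacy: posterior shape = α + n, posterior rate = β + Σtᵢ.
So α = 19 − 8 = 11 and β = 68 − 61 = 7.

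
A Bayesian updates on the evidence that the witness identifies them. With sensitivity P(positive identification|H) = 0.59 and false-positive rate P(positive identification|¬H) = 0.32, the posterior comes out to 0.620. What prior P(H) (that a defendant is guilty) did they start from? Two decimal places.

Bayes' rule in odds form gives O(H|E) = O(H)·[P(E|H)/P(E|¬H)], hence O(H) = O(H|E)/LR.
Posterior odds = 0.620/(1−0.620) = 1.6316. LR = 0.59/0.32 = 1.8437.
Prior odds = 1.6316/1.8437 = 0.8850, so P(H) = 0.8850/(1+0.8850) ≈ 0.47.

P(H) = 0.47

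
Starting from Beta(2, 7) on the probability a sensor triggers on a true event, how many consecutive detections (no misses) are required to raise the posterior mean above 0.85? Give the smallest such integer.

After k detections and 0 misses the posterior is Beta(2+k, 7), with mean (2+k)/(2+7+k).
Set (2+k)/(9+k) > 0.85 and solve: k > (0.85·9 − 2)/(1 − 0.85) = 37.667.
The smallest integer exceeding 37.667 is 38, and checking k=38: (40)/(47) = 0.8511 > 0.85.

k = 38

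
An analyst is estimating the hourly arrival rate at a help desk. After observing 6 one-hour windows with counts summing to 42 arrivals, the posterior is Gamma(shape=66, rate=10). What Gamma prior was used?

Gamma(shape=24, rate=4)

A Gamma(α, β) prior (rate parametrization) on a Poisson rate with n observations summing to S gives posterior Gamma(α+S, β+n).
So α = 66 − 42 = 24 and β = 10 − 6 = 4.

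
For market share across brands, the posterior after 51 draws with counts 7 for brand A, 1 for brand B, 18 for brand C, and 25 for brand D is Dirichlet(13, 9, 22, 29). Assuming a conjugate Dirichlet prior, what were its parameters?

For a Dirichlet(α) prior with multinomial counts c, the posterior is Dirichlet(α + c) componentwise.
Subtract each count from the matching posterior parameter: 13−7=6, 9−1=8, 22−18=4, 29−25=4.

Dirichlet(6, 8, 4, 4)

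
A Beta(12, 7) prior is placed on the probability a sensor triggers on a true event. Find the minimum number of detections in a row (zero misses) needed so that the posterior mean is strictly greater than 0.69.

After k detections and 0 misses the posterior is Beta(12+k, 7), with mean (12+k)/(12+7+k).
Set (12+k)/(19+k) > 0.69 and solve: k > (0.69·19 − 12)/(1 − 0.69) = 3.581.
The smallest integer exceeding 3.581 is 4.

k = 4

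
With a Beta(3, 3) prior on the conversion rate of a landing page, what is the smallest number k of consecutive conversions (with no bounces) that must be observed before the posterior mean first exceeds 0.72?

k = 5

After k conversions and 0 bounces the posterior is Beta(3+k, 3), with mean (3+k)/(3+3+k).
Set (3+k)/(6+k) > 0.72 and solve: k > (0.72·6 − 3)/(1 − 0.72) = 4.714.
The smallest integer exceeding 4.714 is 5, and checking k=5: (8)/(11) = 0.7273 > 0.72.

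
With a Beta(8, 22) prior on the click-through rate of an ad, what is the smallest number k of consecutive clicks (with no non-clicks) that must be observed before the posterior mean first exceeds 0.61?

After k clicks and 0 non-clicks the posterior is Beta(8+k, 22), with mean (8+k)/(8+22+k).
Set (8+k)/(30+k) > 0.61 and solve: k > (0.61·30 − 8)/(1 − 0.61) = 26.410.
The smallest integer exceeding 26.410 is 27, and checking k=27: (35)/(57) = 0.6140 > 0.61.

k = 27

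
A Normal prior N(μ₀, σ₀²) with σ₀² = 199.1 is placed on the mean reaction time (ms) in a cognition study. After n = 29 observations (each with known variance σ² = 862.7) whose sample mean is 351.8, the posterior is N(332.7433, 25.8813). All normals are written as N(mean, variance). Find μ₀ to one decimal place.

μ₀ = 205.2

With known observation variance, the Normal–Normal posterior has precision τ_n = τ₀ + n/σ² and mean μ_n = (τ₀μ₀ + (n/σ²)x̄)/τ_n.
Here τ₀ = 1/199.1 = 0.005023 and τ_data = 29/862.7 = 0.033615, so τ_n = 0.038638.
Rearranging for μ₀: μ₀ = (μ_n·τ_n − τ_data·x̄)/τ₀ = (332.7433·0.038638 − 0.033615·351.8) / 0.005023 = 1.030779/0.005023 ≈ 205.2.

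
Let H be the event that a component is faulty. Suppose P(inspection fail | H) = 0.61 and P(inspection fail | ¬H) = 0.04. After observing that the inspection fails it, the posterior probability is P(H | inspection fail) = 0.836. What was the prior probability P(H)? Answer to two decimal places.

P(H) = 0.25

In odds form, posterior odds = prior odds × likelihood ratio, so prior odds = posterior odds ÷ LR.
Posterior odds = 0.836/(1−0.836) = 5.0976. LR = 0.61/0.04 = 15.2500.
Prior odds = 5.0976/15.2500 = 0.3343, so P(H) = 0.3343/(1+0.3343) ≈ 0.25.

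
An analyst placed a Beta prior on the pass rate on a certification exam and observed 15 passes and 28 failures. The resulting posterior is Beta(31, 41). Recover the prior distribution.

Beta is conjugate to the binomial likelihood: posterior = Beta(a+s, b+f).
So a = 31 − 15 = 16 and b = 41 − 28 = 13.

Beta(16, 13)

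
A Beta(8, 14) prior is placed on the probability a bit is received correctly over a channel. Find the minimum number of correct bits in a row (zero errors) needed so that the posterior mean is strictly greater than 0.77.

k = 39

After k correct bits and 0 errors the posterior is Beta(8+k, 14), with mean (8+k)/(8+14+k).
Set (8+k)/(22+k) > 0.77 and solve: k > (0.77·22 − 8)/(1 − 0.77) = 38.870.
The smallest integer exceeding 38.870 is 39, and checking k=39: (47)/(61) = 0.7705 > 0.77.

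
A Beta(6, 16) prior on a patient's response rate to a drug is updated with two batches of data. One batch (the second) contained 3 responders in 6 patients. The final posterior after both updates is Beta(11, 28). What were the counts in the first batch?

Because Beta–binomial updating is additive in the counts, the combined data contributed (α_post−α_prior, β_post−β_prior) successes and failures.
Total across both batches: 11−6=5 responders, 28−16=12 non-responders.
Subtract the second batch: 5−3=2 responders and 12−3=9 non-responders.

2 responders and 9 non-responders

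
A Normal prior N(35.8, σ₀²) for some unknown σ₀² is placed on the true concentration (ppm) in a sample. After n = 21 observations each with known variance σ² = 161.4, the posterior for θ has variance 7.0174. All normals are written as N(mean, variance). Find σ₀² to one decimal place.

Posterior precision equals prior precision plus data precision: 1/σ_n² = 1/σ₀² + n/σ².
So 1/σ₀² = 1/7.0174 − 21/161.4 = 0.142503 − 0.130112 = 0.012391.
Hence σ₀² = 1/0.012391 ≈ 80.7.

σ₀² = 80.7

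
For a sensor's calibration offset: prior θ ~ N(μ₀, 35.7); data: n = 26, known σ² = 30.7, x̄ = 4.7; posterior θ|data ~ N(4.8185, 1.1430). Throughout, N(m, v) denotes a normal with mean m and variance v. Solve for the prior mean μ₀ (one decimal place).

μ₀ = 8.4

With known observation variance, the Normal–Normal posterior has precision τ_n = τ₀ + n/σ² and mean μ_n = (τ₀μ₀ + (n/σ²)x̄)/τ_n.
Here τ₀ = 1/35.7 = 0.028011 and τ_data = 26/30.7 = 0.846906, so τ_n = 0.874917.
Rearranging for μ₀: μ₀ = (μ_n·τ_n − τ_data·x̄)/τ₀ = (4.8185·0.874917 − 0.846906·4.7) / 0.028011 = 0.235329/0.028011 ≈ 8.4.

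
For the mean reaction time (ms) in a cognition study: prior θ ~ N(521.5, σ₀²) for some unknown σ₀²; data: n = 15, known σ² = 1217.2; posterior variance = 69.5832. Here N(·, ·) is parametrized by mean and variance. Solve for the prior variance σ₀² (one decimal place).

Posterior precision equals prior precision plus data precision: 1/σ_n² = 1/σ₀² + n/σ².
So 1/σ₀² = 1/69.5832 − 15/1217.2 = 0.014371 − 0.012323 = 0.002048.
Hence σ₀² = 1/0.002048 ≈ 488.3.

σ₀² = 488.3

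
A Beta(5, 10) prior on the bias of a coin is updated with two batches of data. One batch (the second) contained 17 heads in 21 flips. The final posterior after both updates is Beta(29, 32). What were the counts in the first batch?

Because Beta–binomial updating is additive in the counts, the combined data contributed (α_post−α_prior, β_post−β_prior) successes and failures.
Total across both batches: 29−5=24 heads, 32−10=22 tails.
Subtract the second batch: 24−17=7 heads and 22−4=18 tails.

7 heads and 18 tails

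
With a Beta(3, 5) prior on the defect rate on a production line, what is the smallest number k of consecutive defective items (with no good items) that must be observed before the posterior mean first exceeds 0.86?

After k defective items and 0 good items the posterior is Beta(3+k, 5), with mean (3+k)/(3+5+k).
Set (3+k)/(8+k) > 0.86 and solve: k > (0.86·8 − 3)/(1 − 0.86) = 27.714.
The smallest integer exceeding 27.714 is 28, and checking k=28: (31)/(36) = 0.8611 > 0.86.

k = 28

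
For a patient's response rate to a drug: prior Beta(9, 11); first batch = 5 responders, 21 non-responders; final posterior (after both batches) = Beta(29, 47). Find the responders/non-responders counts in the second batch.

Because Beta–binomial updating is additive in the counts, the combined data contributed (α_post−α_prior, β_post−β_prior) successes and failures.
Total across both batches: 29−9=20 responders, 47−11=36 non-responders.
Subtract the first batch: 20−5=15 responders and 36−21=15 non-responders.

15 responders and 15 non-responders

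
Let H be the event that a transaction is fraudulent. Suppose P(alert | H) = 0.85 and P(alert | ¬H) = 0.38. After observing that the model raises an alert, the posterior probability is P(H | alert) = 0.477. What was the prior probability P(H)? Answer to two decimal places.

P(H) = 0.29

Bayes' rule in odds form gives O(H|E) = O(H)·[P(E|H)/P(E|¬H)], hence O(H) = O(H|E)/LR.
Posterior odds = 0.477/(1−0.477) = 0.9120. LR = 0.85/0.38 = 2.2368.
Prior odds = 0.9120/2.2368 = 0.4077, so P(H) = 0.4077/(1+0.4077) ≈ 0.29.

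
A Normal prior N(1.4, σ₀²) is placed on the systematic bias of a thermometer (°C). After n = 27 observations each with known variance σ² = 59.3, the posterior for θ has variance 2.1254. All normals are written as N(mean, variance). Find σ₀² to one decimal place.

Posterior precision equals prior precision plus data precision: 1/σ_n² = 1/σ₀² + n/σ².
So 1/σ₀² = 1/2.1254 − 27/59.3 = 0.470500 − 0.455312 = 0.015188.
Hence σ₀² = 1/0.015188 ≈ 65.8.

σ₀² = 65.8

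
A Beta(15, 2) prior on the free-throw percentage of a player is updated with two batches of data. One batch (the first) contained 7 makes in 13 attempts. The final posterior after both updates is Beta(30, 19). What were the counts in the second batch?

Because Beta–binomial updating is additive in the counts, the combined data contributed (α_post−α_prior, β_post−β_prior) successes and failures.
Total across both batches: 30−15=15 makes, 19−2=17 misses.
Subtract the first batch: 15−7=8 makes and 17−6=11 misses.

8 makes and 11 misses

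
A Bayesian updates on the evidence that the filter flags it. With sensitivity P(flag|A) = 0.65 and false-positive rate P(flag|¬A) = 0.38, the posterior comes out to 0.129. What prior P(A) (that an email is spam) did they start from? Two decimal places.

P(A) = 0.08

In odds form, posterior odds = prior odds × likelihood ratio, so prior odds = posterior odds ÷ LR.
Posterior odds = 0.129/(1−0.129) = 0.1481. LR = 0.65/0.38 = 1.7105.
Prior odds = 0.1481/1.7105 = 0.0866, so P(A) = 0.0866/(1+0.0866) ≈ 0.08.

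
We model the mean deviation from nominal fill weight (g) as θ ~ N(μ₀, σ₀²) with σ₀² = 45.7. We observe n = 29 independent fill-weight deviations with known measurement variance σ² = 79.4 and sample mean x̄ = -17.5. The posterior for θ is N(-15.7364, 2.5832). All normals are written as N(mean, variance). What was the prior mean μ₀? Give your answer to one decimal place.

The posterior mean is a precision-weighted average: μ_n = (τ₀μ₀ + τ_data·x̄)/(τ₀+τ_data), with τ₀=1/σ₀² and τ_data=n/σ².
Here τ₀ = 1/45.7 = 0.021882 and τ_data = 29/79.4 = 0.365239, so τ_n = 0.387121.
Rearranging for μ₀: μ₀ = (μ_n·τ_n − τ_data·x̄)/τ₀ = (-15.7364·0.387121 − 0.365239·-17.5) / 0.021882 = 0.299792/0.021882 ≈ 13.7.

μ₀ = 13.7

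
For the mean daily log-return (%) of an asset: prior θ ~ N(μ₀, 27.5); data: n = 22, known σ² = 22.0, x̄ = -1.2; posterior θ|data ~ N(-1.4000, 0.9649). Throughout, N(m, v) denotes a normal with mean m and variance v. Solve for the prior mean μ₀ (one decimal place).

The posterior mean is a precision-weighted average: μ_n = (τ₀μ₀ + τ_data·x̄)/(τ₀+τ_data), with τ₀=1/σ₀² and τ_data=n/σ².
Here τ₀ = 1/27.5 = 0.036364 and τ_data = 22/22.0 = 1.000000, so τ_n = 1.036364.
Rearranging for μ₀: μ₀ = (μ_n·τ_n − τ_data·x̄)/τ₀ = (-1.4000·1.036364 − 1.000000·-1.2) / 0.036364 = -0.250910/0.036364 ≈ -6.9.

μ₀ = -6.9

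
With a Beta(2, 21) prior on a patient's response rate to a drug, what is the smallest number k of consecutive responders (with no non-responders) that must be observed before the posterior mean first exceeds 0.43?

After k responders and 0 non-responders the posterior is Beta(2+k, 21), with mean (2+k)/(2+21+k).
Set (2+k)/(23+k) > 0.43 and solve: k > (0.43·23 − 2)/(1 − 0.43) = 13.842.
The smallest integer exceeding 13.842 is 14, and checking k=14: (16)/(37) = 0.4324 > 0.43.

k = 14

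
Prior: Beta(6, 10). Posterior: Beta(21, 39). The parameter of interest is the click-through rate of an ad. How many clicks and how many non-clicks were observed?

Under Beta–binomial conjugacy the posterior parameters are (a+s, b+f).
So s = 21 − 6 = 15 and f = 39 − 10 = 29.

15 clicks and 29 non-clicks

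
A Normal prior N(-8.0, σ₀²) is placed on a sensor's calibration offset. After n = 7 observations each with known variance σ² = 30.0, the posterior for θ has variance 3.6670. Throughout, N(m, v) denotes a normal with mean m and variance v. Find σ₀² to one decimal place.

For the Normal–Normal model with known σ², precisions add: τ_n = τ₀ + n/σ².
So 1/σ₀² = 1/3.6670 − 7/30.0 = 0.272702 − 0.233333 = 0.039369.
Hence σ₀² = 1/0.039369 ≈ 25.4.

σ₀² = 25.4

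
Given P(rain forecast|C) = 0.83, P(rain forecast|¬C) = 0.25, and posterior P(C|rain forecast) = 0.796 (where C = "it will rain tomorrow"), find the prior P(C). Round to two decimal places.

P(C) = 0.54

Bayes' rule in odds form gives O(C|E) = O(C)·[P(E|C)/P(E|¬C)], hence O(C) = O(C|E)/LR.
Posterior odds = 0.796/(1−0.796) = 3.9020. LR = 0.83/0.25 = 3.3200.
Prior odds = 3.9020/3.3200 = 1.1753, so P(C) = 1.1753/(1+1.1753) ≈ 0.54.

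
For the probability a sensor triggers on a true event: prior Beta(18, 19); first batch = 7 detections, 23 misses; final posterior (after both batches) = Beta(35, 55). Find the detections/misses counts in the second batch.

Because Beta–binomial updating is additive in the counts, the combined data contributed (α_post−α_prior, β_post−β_prior) successes and failures.
Total across both batches: 35−18=17 detections, 55−19=36 misses.
Subtract the first batch: 17−7=10 detections and 36−23=13 misses.

10 detections and 13 misses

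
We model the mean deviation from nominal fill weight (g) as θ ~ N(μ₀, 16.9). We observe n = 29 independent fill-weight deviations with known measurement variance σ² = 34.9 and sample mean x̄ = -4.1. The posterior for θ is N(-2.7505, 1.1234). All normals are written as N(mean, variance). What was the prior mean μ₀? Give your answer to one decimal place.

The posterior mean is a precision-weighted average: μ_n = (τ₀μ₀ + τ_data·x̄)/(τ₀+τ_data), with τ₀=1/σ₀² and τ_data=n/σ².
Here τ₀ = 1/16.9 = 0.059172 and τ_data = 29/34.9 = 0.830946, so τ_n = 0.890118.
Rearranging for μ₀: μ₀ = (μ_n·τ_n − τ_data·x̄)/τ₀ = (-2.7505·0.890118 − 0.830946·-4.1) / 0.059172 = 0.958609/0.059172 ≈ 16.2.

μ₀ = 16.2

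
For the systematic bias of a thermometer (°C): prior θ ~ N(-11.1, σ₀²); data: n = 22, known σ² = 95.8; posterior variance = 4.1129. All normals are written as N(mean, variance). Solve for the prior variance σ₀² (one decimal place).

σ₀² = 74.1

Posterior precision equals prior precision plus data precision: 1/σ_n² = 1/σ₀² + n/σ².
So 1/σ₀² = 1/4.1129 − 22/95.8 = 0.243137 − 0.229645 = 0.013492.
Hence σ₀² = 1/0.013492 ≈ 74.1.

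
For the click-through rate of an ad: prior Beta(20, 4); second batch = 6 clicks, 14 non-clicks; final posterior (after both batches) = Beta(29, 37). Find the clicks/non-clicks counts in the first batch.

Because Beta–binomial updating is additive in the counts, the combined data contributed (α_post−α_prior, β_post−β_prior) successes and failures.
Total across both batches: 29−20=9 clicks, 37−4=33 non-clicks.
Subtract the second batch: 9−6=3 clicks and 33−14=19 non-clicks.

3 clicks and 19 non-clicks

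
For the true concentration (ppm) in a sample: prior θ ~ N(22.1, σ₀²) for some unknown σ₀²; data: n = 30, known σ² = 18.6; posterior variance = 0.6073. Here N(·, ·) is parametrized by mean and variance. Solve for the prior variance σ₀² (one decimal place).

Posterior precision equals prior precision plus data precision: 1/σ_n² = 1/σ₀² + n/σ².
So 1/σ₀² = 1/0.6073 − 30/18.6 = 1.646633 − 1.612903 = 0.033730.
Hence σ₀² = 1/0.033730 ≈ 29.6.

σ₀² = 29.6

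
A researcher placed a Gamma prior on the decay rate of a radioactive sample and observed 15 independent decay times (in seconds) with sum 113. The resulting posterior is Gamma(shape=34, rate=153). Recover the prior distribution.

For an exponential likelihood with a Gamma(α, β) prior on the rate, n observations with total T give posterior Gamma(α+n, β+T).
So α = 34 − 15 = 19 and β = 153 − 113 = 40.

Gamma(shape=19, rate=40)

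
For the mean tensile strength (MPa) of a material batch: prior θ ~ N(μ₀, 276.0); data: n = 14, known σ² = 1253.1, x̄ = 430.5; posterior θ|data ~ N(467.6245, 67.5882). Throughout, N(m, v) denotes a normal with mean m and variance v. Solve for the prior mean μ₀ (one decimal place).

With known observation variance, the Normal–Normal posterior has precision τ_n = τ₀ + n/σ² and mean μ_n = (τ₀μ₀ + (n/σ²)x̄)/τ_n.
Here τ₀ = 1/276.0 = 0.003623 and τ_data = 14/1253.1 = 0.011172, so τ_n = 0.014795.
Rearranging for μ₀: μ₀ = (μ_n·τ_n − τ_data·x̄)/τ₀ = (467.6245·0.014795 − 0.011172·430.5) / 0.003623 = 2.108958/0.003623 ≈ 582.1.

μ₀ = 582.1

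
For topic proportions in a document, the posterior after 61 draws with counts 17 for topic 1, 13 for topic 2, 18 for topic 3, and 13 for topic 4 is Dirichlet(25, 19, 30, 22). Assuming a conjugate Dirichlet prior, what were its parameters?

For a Dirichlet(α) prior with multinomial counts c, the posterior is Dirichlet(α + c) componentwise.
Subtract each count from the matching posterior parameter: 25−17=8, 19−13=6, 30−18=12, 22−13=9.

Dirichlet(8, 6, 12, 9)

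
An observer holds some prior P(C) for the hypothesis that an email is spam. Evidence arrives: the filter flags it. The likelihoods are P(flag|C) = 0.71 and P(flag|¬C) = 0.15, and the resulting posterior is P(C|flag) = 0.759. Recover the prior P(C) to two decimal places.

P(C) = 0.40

In odds form, posterior odds = prior odds × likelihood ratio, so prior odds = posterior odds ÷ LR.
Posterior odds = 0.759/(1−0.759) = 3.1494. LR = 0.71/0.15 = 4.7333.
Prior odds = 3.1494/4.7333 = 0.6654, so P(C) = 0.6654/(1+0.6654) ≈ 0.40.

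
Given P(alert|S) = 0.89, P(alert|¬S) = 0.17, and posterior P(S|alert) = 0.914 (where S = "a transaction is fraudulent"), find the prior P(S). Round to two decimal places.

Bayes' rule in odds form gives O(S|E) = O(S)·[P(E|S)/P(E|¬S)], hence O(S) = O(S|E)/LR.
Posterior odds = 0.914/(1−0.914) = 10.6279. LR = 0.89/0.17 = 5.2353.
Prior odds = 10.6279/5.2353 = 2.0300, so P(S) = 2.0300/(1+2.0300) ≈ 0.67.

P(S) = 0.67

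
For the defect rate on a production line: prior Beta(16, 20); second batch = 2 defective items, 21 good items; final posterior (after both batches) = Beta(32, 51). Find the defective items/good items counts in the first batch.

Because Beta–binomial updating is additive in the counts, the combined data contributed (α_post−α_prior, β_post−β_prior) successes and failures.
Total across both batches: 32−16=16 defective items, 51−20=31 good items.
Subtract the second batch: 16−2=14 defective items and 31−21=10 good items.

14 defective items and 10 good items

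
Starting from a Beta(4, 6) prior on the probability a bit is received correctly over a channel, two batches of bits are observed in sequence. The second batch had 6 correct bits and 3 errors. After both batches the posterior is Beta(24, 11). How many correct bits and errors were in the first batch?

Because Beta–binomial updating is additive in the counts, the combined data contributed (α_post−α_prior, β_post−β_prior) successes and failures.
Total across both batches: 24−4=20 correct bits, 11−6=5 errors.
Subtract the second batch: 20−6=14 correct bits and 5−3=2 errors.

14 correct bits and 2 errors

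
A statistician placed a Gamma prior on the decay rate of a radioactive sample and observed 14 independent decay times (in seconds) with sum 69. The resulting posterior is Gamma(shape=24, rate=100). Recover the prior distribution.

Gamma–exponential conjugacy: posterior shape = α + n, posterior rate = β + Σtᵢ.
So α = 24 − 14 = 10 and β = 100 − 69 = 31.

Gamma(shape=10, rate=31)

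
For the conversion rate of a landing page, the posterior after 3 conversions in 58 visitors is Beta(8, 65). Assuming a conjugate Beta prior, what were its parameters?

Beta is conjugate to the binomial likelihood: posterior = Beta(α+s, β+f).
So α = 8 − 3 = 5 and β = 65 − 55 = 10.

Beta(5, 10)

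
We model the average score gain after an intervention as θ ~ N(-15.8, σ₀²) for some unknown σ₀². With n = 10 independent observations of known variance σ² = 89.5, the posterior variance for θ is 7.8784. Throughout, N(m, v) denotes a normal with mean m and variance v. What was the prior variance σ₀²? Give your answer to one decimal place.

For the Normal–Normal model with known σ², precisions add: τ_n = τ₀ + n/σ².
So 1/σ₀² = 1/7.8784 − 10/89.5 = 0.126929 − 0.111732 = 0.015197.
Hence σ₀² = 1/0.015197 ≈ 65.8.

σ₀² = 65.8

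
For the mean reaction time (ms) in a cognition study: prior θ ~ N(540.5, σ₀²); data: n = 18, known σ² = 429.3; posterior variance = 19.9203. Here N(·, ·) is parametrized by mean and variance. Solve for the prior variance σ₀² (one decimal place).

σ₀² = 120.9

Posterior precision equals prior precision plus data precision: 1/σ_n² = 1/σ₀² + n/σ².
So 1/σ₀² = 1/19.9203 − 18/429.3 = 0.050200 − 0.041929 = 0.008271.
Hence σ₀² = 1/0.008271 ≈ 120.9.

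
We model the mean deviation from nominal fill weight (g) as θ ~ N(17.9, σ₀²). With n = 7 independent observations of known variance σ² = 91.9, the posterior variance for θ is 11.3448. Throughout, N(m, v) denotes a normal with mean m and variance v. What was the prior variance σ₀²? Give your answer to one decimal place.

σ₀² = 83.5

Posterior precision equals prior precision plus data precision: 1/σ_n² = 1/σ₀² + n/σ².
So 1/σ₀² = 1/11.3448 − 7/91.9 = 0.088146 − 0.076170 = 0.011976.
Hence σ₀² = 1/0.011976 ≈ 83.5.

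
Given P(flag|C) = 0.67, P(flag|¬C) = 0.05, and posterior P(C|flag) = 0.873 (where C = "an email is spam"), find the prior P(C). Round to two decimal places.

Bayes' rule in odds form gives O(C|E) = O(C)·[P(E|C)/P(E|¬C)], hence O(C) = O(C|E)/LR.
Posterior odds = 0.873/(1−0.873) = 6.8740. LR = 0.67/0.05 = 13.4000.
Prior odds = 6.8740/13.4000 = 0.5130, so P(C) = 0.5130/(1+0.5130) ≈ 0.34.

P(C) = 0.34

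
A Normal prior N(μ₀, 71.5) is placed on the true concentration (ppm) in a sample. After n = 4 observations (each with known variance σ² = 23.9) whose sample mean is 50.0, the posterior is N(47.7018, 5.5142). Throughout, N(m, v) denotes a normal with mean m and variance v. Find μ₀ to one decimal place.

The posterior mean is a precision-weighted average: μ_n = (τ₀μ₀ + τ_data·x̄)/(τ₀+τ_data), with τ₀=1/σ₀² and τ_data=n/σ².
Here τ₀ = 1/71.5 = 0.013986 and τ_data = 4/23.9 = 0.167364, so τ_n = 0.181350.
Rearranging for μ₀: μ₀ = (μ_n·τ_n − τ_data·x̄)/τ₀ = (47.7018·0.181350 − 0.167364·50.0) / 0.013986 = 0.282521/0.013986 ≈ 20.2.

μ₀ = 20.2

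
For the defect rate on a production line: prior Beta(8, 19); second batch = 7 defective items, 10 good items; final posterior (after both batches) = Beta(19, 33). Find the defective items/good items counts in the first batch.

Because Beta–binomial updating is additive in the counts, the combined data contributed (α_post−α_prior, β_post−β_prior) successes and failures.
Total across both batches: 19−8=11 defective items, 33−19=14 good items.
Subtract the second batch: 11−7=4 defective items and 14−10=4 good items.

4 defective items and 4 good items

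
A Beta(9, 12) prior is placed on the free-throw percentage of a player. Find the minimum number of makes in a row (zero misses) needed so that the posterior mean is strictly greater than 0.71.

After k makes and 0 misses the posterior is Beta(9+k, 12), with mean (9+k)/(9+12+k).
Set (9+k)/(21+k) > 0.71 and solve: k > (0.71·21 − 9)/(1 − 0.71) = 20.379.
The smallest integer exceeding 20.379 is 21, and checking k=21: (30)/(42) = 0.7143 > 0.71.

k = 21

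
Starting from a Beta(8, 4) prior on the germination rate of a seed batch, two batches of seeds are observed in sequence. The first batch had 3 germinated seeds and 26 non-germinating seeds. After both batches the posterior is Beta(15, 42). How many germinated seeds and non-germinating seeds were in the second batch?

Sequential conjugate updates are equivalent to a single update on the pooled data, so total successes = posterior α − prior α and total failures = posterior β − prior β.
Total across both batches: 15−8=7 germinated seeds, 42−4=38 non-germinating seeds.
Subtract the first batch: 7−3=4 germinated seeds and 38−26=12 non-germinating seeds.

4 germinated seeds and 12 non-germinating seeds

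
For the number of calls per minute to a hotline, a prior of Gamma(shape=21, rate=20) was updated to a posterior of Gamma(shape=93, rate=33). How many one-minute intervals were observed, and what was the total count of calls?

n = 13 one-minute intervals with total 72 calls

A Gamma(α, β) prior (rate parametrization) on a Poisson rate with n observations summing to S gives posterior Gamma(α+S, β+n).
Matching: Σxᵢ = 93 − 21 = 72 and n = 33 − 20 = 13.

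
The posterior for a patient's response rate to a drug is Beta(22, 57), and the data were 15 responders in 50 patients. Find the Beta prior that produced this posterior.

Under Beta–binomial conjugacy the posterior parameters are (α+s, β+f).
So α = 22 − 15 = 7 and β = 57 − 35 = 22.

Beta(7, 22)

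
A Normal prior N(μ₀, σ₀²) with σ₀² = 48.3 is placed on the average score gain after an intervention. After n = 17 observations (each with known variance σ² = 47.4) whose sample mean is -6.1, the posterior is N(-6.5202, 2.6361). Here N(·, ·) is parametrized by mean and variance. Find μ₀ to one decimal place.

The posterior mean is a precision-weighted average: μ_n = (τ₀μ₀ + τ_data·x̄)/(τ₀+τ_data), with τ₀=1/σ₀² and τ_data=n/σ².
Here τ₀ = 1/48.3 = 0.020704 and τ_data = 17/47.4 = 0.358650, so τ_n = 0.379354.
Rearranging for μ₀: μ₀ = (μ_n·τ_n − τ_data·x̄)/τ₀ = (-6.5202·0.379354 − 0.358650·-6.1) / 0.020704 = -0.285699/0.020704 ≈ -13.8.

μ₀ = -13.8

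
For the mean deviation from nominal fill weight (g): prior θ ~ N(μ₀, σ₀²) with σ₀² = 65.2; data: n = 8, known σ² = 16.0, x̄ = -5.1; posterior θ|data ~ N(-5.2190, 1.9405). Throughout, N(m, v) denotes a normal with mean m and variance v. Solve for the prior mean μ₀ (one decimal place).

With known observation variance, the Normal–Normal posterior has precision τ_n = τ₀ + n/σ² and mean μ_n = (τ₀μ₀ + (n/σ²)x̄)/τ_n.
Here τ₀ = 1/65.2 = 0.015337 and τ_data = 8/16.0 = 0.500000, so τ_n = 0.515337.
Rearranging for μ₀: μ₀ = (μ_n·τ_n − τ_data·x̄)/τ₀ = (-5.2190·0.515337 − 0.500000·-5.1) / 0.015337 = -0.139544/0.015337 ≈ -9.1.

μ₀ = -9.1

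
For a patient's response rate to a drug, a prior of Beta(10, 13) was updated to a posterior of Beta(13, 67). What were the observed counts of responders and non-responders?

Beta is conjugate to the binomial likelihood: posterior = Beta(α+s, β+f).
So s = 13 − 10 = 3 and f = 67 − 13 = 54.

3 responders and 54 non-responders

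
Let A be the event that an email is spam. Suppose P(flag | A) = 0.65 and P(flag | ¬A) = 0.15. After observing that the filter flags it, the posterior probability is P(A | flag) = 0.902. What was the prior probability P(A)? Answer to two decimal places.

P(A) = 0.68

In odds form, posterior odds = prior odds × likelihood ratio, so prior odds = posterior odds ÷ LR.
Posterior odds = 0.902/(1−0.902) = 9.2041. LR = 0.65/0.15 = 4.3333.
Prior odds = 9.2041/4.3333 = 2.1240, so P(A) = 2.1240/(1+2.1240) ≈ 0.68.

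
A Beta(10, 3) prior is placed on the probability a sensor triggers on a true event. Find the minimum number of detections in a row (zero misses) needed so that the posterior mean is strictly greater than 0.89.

k = 15

After k detections and 0 misses the posterior is Beta(10+k, 3), with mean (10+k)/(10+3+k).
Set (10+k)/(13+k) > 0.89 and solve: k > (0.89·13 − 10)/(1 − 0.89) = 14.273.
The smallest integer exceeding 14.273 is 15, and checking k=15: (25)/(28) = 0.8929 > 0.89.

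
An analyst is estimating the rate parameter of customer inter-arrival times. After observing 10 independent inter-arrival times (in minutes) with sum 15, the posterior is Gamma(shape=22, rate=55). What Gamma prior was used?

Gamma(shape=12, rate=40)

Gamma–exponential conjugacy: posterior shape = α + n, posterior rate = β + Σtᵢ.
So α = 22 − 10 = 12 and β = 55 − 15 = 40.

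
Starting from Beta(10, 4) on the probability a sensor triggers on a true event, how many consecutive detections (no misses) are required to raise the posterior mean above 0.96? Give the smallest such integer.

k = 87

After k detections and 0 misses the posterior is Beta(10+k, 4), with mean (10+k)/(10+4+k).
Set (10+k)/(14+k) > 0.96 and solve: k > (0.96·14 − 10)/(1 − 0.96) = 86.000.
The smallest integer exceeding 86.000 is 87.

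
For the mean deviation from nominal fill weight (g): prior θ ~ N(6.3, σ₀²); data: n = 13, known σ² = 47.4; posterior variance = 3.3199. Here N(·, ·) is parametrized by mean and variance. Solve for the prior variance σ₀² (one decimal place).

σ₀² = 37.1

Posterior precision equals prior precision plus data precision: 1/σ_n² = 1/σ₀² + n/σ².
So 1/σ₀² = 1/3.3199 − 13/47.4 = 0.301214 − 0.274262 = 0.026952.
Hence σ₀² = 1/0.026952 ≈ 37.1.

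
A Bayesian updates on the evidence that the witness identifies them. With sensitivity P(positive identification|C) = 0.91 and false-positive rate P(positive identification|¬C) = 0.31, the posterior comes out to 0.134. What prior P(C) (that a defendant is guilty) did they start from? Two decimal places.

In odds form, posterior odds = prior odds × likelihood ratio, so prior odds = posterior odds ÷ LR.
Posterior odds = 0.134/(1−0.134) = 0.1547. LR = 0.91/0.31 = 2.9355.
Prior odds = 0.1547/2.9355 = 0.0527, so P(C) = 0.0527/(1+0.0527) ≈ 0.05.

P(C) = 0.05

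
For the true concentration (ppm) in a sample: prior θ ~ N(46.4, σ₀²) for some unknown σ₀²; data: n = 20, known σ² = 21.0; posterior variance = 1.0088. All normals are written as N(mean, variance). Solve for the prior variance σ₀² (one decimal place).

For the Normal–Normal model with known σ², precisions add: τ_n = τ₀ + n/σ².
So 1/σ₀² = 1/1.0088 − 20/21.0 = 0.991277 − 0.952381 = 0.038896.
Hence σ₀² = 1/0.038896 ≈ 25.7.

σ₀² = 25.7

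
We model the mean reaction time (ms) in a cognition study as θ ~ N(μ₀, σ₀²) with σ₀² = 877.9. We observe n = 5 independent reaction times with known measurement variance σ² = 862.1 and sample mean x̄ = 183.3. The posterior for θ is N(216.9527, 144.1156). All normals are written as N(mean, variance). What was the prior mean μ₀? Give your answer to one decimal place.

The posterior mean is a precision-weighted average: μ_n = (τ₀μ₀ + τ_data·x̄)/(τ₀+τ_data), with τ₀=1/σ₀² and τ_data=n/σ².
Here τ₀ = 1/877.9 = 0.001139 and τ_data = 5/862.1 = 0.005800, so τ_n = 0.006939.
Rearranging for μ₀: μ₀ = (μ_n·τ_n − τ_data·x̄)/τ₀ = (216.9527·0.006939 − 0.005800·183.3) / 0.001139 = 0.442295/0.001139 ≈ 388.3.

μ₀ = 388.3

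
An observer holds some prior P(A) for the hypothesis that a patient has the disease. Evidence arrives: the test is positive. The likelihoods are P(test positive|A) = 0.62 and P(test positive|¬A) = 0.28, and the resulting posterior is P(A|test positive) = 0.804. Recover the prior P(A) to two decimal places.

P(A) = 0.65

Bayes' rule in odds form gives O(A|E) = O(A)·[P(E|A)/P(E|¬A)], hence O(A) = O(A|E)/LR.
Posterior odds = 0.804/(1−0.804) = 4.1020. LR = 0.62/0.28 = 2.2143.
Prior odds = 4.1020/2.2143 = 1.8525, so P(A) = 1.8525/(1+1.8525) ≈ 0.65.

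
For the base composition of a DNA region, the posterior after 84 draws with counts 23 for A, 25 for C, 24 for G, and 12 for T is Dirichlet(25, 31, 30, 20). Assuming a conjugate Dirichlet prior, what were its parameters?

Dirichlet(2, 6, 6, 8)

For a Dirichlet(α) prior with multinomial counts c, the posterior is Dirichlet(α + c) componentwise.
Subtract each count from the matching posterior parameter: 25−23=2, 31−25=6, 30−24=6, 20−12=8.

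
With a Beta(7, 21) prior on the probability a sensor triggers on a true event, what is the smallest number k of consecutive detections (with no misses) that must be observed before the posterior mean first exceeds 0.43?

k = 9

After k detections and 0 misses the posterior is Beta(7+k, 21), with mean (7+k)/(7+21+k).
Set (7+k)/(28+k) > 0.43 and solve: k > (0.43·28 − 7)/(1 − 0.43) = 8.842.
The smallest integer exceeding 8.842 is 9.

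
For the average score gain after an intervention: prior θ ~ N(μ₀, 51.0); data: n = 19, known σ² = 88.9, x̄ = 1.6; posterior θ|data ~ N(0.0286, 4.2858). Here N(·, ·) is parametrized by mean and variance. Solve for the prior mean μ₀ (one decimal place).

The posterior mean is a precision-weighted average: μ_n = (τ₀μ₀ + τ_data·x̄)/(τ₀+τ_data), with τ₀=1/σ₀² and τ_data=n/σ².
Here τ₀ = 1/51.0 = 0.019608 and τ_data = 19/88.9 = 0.213723, so τ_n = 0.233331.
Rearranging for μ₀: μ₀ = (μ_n·τ_n − τ_data·x̄)/τ₀ = (0.0286·0.233331 − 0.213723·1.6) / 0.019608 = -0.335284/0.019608 ≈ -17.1.

μ₀ = -17.1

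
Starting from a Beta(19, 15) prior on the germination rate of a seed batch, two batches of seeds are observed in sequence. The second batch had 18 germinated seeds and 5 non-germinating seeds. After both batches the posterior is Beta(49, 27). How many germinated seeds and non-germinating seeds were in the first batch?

Sequential conjugate updates are equivalent to a single update on the pooled data, so total successes = posterior α − prior α and total failures = posterior β − prior β.
Total across both batches: 49−19=30 germinated seeds, 27−15=12 non-germinating seeds.
Subtract the second batch: 30−18=12 germinated seeds and 12−5=7 non-germinating seeds.

12 germinated seeds and 7 non-germinating seeds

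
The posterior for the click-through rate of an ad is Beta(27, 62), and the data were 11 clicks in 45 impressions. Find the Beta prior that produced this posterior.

Under Beta–binomial conjugacy the posterior parameters are (α+s, β+f).
So α = 27 − 11 = 16 and β = 62 − 34 = 28.

Beta(16, 28)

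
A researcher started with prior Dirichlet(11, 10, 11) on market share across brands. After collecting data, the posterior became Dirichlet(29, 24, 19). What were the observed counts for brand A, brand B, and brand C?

counts (18, 14, 8)

For a Dirichlet(α) prior with multinomial counts c, the posterior is Dirichlet(α + c) componentwise.
Counts are posterior − prior componentwise: 29−11=18, 24−10=14, 19−11=8.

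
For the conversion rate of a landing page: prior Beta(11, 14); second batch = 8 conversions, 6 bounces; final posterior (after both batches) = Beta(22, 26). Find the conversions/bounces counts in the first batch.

Sequential conjugate updates are equivalent to a single update on the pooled data, so total successes = posterior α − prior α and total failures = posterior β − prior β.
Total across both batches: 22−11=11 conversions, 26−14=12 bounces.
Subtract the second batch: 11−8=3 conversions and 12−6=6 bounces.

3 conversions and 6 bounces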